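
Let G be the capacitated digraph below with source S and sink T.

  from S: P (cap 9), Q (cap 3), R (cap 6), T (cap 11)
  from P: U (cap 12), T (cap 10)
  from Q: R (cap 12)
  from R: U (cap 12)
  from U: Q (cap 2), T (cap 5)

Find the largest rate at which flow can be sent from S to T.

Augment S→T: bottleneck 11, flow now 11.
Augment S→P→T: bottleneck 9, flow now 20.
Augment S→R→U→T: bottleneck 5, flow now 25.
No augmenting path remains; maximum flow = 25.
In the residual graph, reachable from S: {S, Q, R, U}.
Min-cut edges: S→P (9), S→T (11), U→T (5); capacity 9 + 11 + 5 = 25.
This cut is saturated, so no flow can exceed 25.

25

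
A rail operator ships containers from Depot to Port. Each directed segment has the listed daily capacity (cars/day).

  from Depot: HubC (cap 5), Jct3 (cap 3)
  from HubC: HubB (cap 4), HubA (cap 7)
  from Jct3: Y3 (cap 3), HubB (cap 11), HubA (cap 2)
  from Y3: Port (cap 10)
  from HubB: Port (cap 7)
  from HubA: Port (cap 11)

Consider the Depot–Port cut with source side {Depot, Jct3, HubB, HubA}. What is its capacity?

26

Edges leaving {Depot, Jct3, HubB, HubA}: Depot→HubC (5), Jct3→Y3 (3), HubB→Port (7), HubA→Port (11).
Cut capacity = 5 + 3 + 7 + 11 = 26.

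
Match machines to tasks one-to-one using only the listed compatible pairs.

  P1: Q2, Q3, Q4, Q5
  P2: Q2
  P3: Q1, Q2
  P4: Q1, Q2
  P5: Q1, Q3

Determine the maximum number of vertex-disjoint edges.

Unit-capacity flow: source→left, listed edges, right→sink; max matching = max flow.
Augmenting path P1→Q2 (+1); matched 1.
Augmenting path P3→Q1 (+1); matched 2.
Augmenting path P5→Q3 (+1); matched 3.
Augmenting path P2→Q2→P1→Q4 (+1); matched 4.
No augmenting path remains; maximum matching = 4.
König certificate: {P1, P5, Q1, Q2} is a vertex cover of size 4 (every listed pair touches it), so no matching can be larger.

4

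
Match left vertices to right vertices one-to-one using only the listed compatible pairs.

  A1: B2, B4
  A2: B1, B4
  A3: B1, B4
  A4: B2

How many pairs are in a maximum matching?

Unit-capacity flow: source→left, listed edges, right→sink; max matching = max flow.
Augmenting path A1→B2 (+1); matched 1.
Augmenting path A2→B1 (+1); matched 2.
Augmenting path A3→B4 (+1); matched 3.
No augmenting path remains; maximum matching = 3.
König certificate: {B1, B2, B4} is a vertex cover of size 3 (every listed pair touches it), so no matching can be larger.

3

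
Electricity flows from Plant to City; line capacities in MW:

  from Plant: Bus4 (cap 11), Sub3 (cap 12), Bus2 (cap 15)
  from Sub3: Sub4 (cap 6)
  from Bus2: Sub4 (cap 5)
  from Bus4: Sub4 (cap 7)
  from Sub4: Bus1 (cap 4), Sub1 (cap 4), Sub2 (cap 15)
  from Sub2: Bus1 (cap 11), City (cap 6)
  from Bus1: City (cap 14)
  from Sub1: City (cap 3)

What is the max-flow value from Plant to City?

Augment Plant→Sub3→Sub4→Sub2→City: bottleneck 6, flow now 6.
Augment Plant→Bus2→Sub4→Bus1→City: bottleneck 4, flow now 10.
Augment Plant→Bus2→Sub4→Sub1→City: bottleneck 1, flow now 11.
Augment Plant→Bus4→Sub4→Sub1→City: bottleneck 2, flow now 13.
Augment Plant→Bus4→Sub4→Sub2→Bus1→City: bottleneck 5, flow now 18.
No augmenting path remains; maximum flow = 18.
In the residual graph, reachable from Plant: {Plant, Sub3, Bus2, Bus4}.
Min-cut edges: Sub3→Sub4 (6), Bus2→Sub4 (5), Bus4→Sub4 (7); capacity 6 + 5 + 7 = 18.
This cut is saturated, so no flow can exceed 18.

18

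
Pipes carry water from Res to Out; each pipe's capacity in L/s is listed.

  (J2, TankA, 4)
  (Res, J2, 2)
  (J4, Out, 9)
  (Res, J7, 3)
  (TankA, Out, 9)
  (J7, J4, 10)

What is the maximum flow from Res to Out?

Augment Res→J7→J4→Out: bottleneck 3, flow now 3.
Augment Res→J2→TankA→Out: bottleneck 2, flow now 5.
No augmenting path remains; maximum flow = 5.
In the residual graph, reachable from Res: {Res}.
Min-cut edges: Res→J7 (3), Res→J2 (2); capacity 3 + 2 = 5.
This cut is saturated, so no flow can exceed 5.

5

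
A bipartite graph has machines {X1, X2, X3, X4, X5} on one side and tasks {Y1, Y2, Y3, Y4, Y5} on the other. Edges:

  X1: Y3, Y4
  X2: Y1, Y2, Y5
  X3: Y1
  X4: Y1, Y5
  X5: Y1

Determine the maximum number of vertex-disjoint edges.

4

Unit-capacity flow: source→left, listed edges, right→sink; max matching = max flow.
Augmenting path X1→Y3 (+1); matched 1.
Augmenting path X2→Y1 (+1); matched 2.
Augmenting path X4→Y5 (+1); matched 3.
Augmenting path X3→Y1→X2→Y2 (+1); matched 4.
No augmenting path remains; maximum matching = 4.
König certificate: {X1, X2, X4, Y1} is a vertex cover of size 4 (every listed pair touches it), so no matching can be larger.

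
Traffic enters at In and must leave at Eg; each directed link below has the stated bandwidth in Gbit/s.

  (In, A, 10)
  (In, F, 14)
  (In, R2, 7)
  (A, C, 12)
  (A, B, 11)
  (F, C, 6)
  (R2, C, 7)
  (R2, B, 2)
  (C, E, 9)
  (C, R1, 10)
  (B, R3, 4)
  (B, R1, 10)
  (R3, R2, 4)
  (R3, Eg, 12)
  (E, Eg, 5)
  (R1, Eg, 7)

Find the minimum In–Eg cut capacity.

16

Augment In→A→C→E→Eg: bottleneck 5, flow now 5.
Augment In→A→C→R1→Eg: bottleneck 5, flow now 10.
Augment In→F→C→R1→Eg: bottleneck 2, flow now 12.
Augment In→R2→B→R3→Eg: bottleneck 2, flow now 14.
Augment In→F→C→A→B→R3→Eg: bottleneck 2, flow now 16. (uses reverse residual edge)
No augmenting path remains; maximum flow = 16.
By max-flow min-cut, the minimum cut capacity equals the max flow.
In the residual graph, reachable from In: {In, A, F, R2, C, B, E, R1}.
Min-cut edges: B→R3 (4), E→Eg (5), R1→Eg (7); capacity 4 + 5 + 7 = 16.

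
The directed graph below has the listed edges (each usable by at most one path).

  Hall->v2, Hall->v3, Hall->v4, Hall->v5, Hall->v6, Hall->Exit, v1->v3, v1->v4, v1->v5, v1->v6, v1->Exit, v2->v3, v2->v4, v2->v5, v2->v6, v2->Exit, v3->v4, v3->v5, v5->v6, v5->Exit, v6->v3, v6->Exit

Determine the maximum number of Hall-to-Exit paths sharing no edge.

4

Assign every edge capacity 1; by Menger, the answer equals the max flow.
Path Hall→Exit (+1); total 1.
Path Hall→v2→Exit (+1); total 2.
Path Hall→v5→Exit (+1); total 3.
Path Hall→v6→Exit (+1); total 4.
No residual Hall→Exit path; max flow = 4.
Certifying cut of size 4: {Hall→Exit, Hall→v2, v5→Exit, v6→Exit}.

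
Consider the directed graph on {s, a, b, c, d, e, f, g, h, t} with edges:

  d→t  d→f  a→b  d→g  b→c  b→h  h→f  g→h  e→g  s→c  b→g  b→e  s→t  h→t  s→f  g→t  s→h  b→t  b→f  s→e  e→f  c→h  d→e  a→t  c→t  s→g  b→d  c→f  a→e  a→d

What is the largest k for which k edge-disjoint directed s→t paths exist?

Assign every edge capacity 1; by Menger, the answer equals the max flow.
Path s→t (+1); total 1.
Path s→c→t (+1); total 2.
Path s→g→t (+1); total 3.
Path s→h→t (+1); total 4.
No residual s→t path; max flow = 4.
Certifying cut of size 4: {g→t, h→t, s→c, s→t}.

4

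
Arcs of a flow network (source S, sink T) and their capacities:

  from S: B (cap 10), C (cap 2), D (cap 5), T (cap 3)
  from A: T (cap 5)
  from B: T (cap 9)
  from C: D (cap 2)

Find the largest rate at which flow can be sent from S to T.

12

Augment S→T: bottleneck 3, flow now 3.
Augment S→B→T: bottleneck 9, flow now 12.
No augmenting path remains; maximum flow = 12.
In the residual graph, reachable from S: {S, B, C, D}.
Min-cut edges: S→T (3), B→T (9); capacity 3 + 9 = 12.
This cut is saturated, so no flow can exceed 12.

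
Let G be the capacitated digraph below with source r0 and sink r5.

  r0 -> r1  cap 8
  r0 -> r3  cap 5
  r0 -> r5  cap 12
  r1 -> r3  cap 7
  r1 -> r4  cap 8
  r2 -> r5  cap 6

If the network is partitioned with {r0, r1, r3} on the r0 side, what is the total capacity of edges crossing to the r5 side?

20

Edges leaving {r0, r1, r3}: r0→r5 (12), r1→r4 (8).
Cut capacity = 12 + 8 = 20.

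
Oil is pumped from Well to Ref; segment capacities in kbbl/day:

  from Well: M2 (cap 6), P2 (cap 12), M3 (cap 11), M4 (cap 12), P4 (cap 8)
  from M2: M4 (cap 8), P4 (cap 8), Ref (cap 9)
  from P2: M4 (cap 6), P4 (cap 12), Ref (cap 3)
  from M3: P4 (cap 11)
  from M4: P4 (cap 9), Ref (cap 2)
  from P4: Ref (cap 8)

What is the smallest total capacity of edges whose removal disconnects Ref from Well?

Augment Well→M2→Ref: bottleneck 6, flow now 6.
Augment Well→P2→Ref: bottleneck 3, flow now 9.
Augment Well→M4→Ref: bottleneck 2, flow now 11.
Augment Well→P4→Ref: bottleneck 8, flow now 19.
No augmenting path remains; maximum flow = 19.
By max-flow min-cut, the minimum cut capacity equals the max flow.
In the residual graph, reachable from Well: {Well, P2, M3, M4, P4}.
Min-cut edges: Well→M2 (6), P2→Ref (3), M4→Ref (2), P4→Ref (8); capacity 6 + 3 + 2 + 8 = 19.

19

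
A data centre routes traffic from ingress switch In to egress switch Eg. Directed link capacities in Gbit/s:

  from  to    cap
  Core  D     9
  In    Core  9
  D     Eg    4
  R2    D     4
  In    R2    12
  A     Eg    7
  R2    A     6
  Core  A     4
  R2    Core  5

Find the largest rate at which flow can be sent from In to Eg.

11

Augment In→R2→A→Eg: bottleneck 6, flow now 6.
Augment In→R2→D→Eg: bottleneck 4, flow now 10.
Augment In→Core→A→Eg: bottleneck 1, flow now 11.
No augmenting path remains; maximum flow = 11.
In the residual graph, reachable from In: {In, R2, Core, A, D}.
Min-cut edges: A→Eg (7), D→Eg (4); capacity 7 + 4 = 11.
This cut is saturated, so no flow can exceed 11.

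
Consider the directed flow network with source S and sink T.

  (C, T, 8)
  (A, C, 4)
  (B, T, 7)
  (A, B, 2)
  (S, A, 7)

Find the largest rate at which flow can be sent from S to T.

6

Augment S→A→B→T: bottleneck 2, flow now 2.
Augment S→A→C→T: bottleneck 4, flow now 6.
No augmenting path remains; maximum flow = 6.
In the residual graph, reachable from S: {S, A}.
Min-cut edges: A→B (2), A→C (4); capacity 2 + 4 = 6.
This cut is saturated, so no flow can exceed 6.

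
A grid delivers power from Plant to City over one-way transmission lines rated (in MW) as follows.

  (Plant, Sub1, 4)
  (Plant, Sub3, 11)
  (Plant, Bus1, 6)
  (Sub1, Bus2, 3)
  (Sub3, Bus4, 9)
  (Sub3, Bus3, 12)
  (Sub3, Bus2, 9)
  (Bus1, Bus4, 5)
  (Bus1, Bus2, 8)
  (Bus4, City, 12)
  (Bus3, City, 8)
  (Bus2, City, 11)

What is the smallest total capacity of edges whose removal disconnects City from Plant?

Augment Plant→Sub1→Bus2→City: bottleneck 3, flow now 3.
Augment Plant→Sub3→Bus4→City: bottleneck 9, flow now 12.
Augment Plant→Sub3→Bus3→City: bottleneck 2, flow now 14.
Augment Plant→Bus1→Bus4→City: bottleneck 3, flow now 17.
Augment Plant→Bus1→Bus2→City: bottleneck 3, flow now 20.
No augmenting path remains; maximum flow = 20.
By max-flow min-cut, the minimum cut capacity equals the max flow.
In the residual graph, reachable from Plant: {Plant, Sub1}.
Min-cut edges: Plant→Sub3 (11), Plant→Bus1 (6), Sub1→Bus2 (3); capacity 11 + 6 + 3 = 20.

20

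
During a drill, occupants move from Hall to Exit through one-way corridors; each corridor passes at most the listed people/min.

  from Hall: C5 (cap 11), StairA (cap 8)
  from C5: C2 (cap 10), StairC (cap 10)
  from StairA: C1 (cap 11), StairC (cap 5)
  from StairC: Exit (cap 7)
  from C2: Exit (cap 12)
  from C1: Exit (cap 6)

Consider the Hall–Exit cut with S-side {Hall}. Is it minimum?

Yes — it is a minimum cut (capacity 19).

Given cut capacity: 11 + 8 = 19.
Augment Hall→C5→StairC→Exit: bottleneck 7, flow now 7.
Augment Hall→C5→C2→Exit: bottleneck 4, flow now 11.
Augment Hall→StairA→C1→Exit: bottleneck 6, flow now 17.
Augment Hall→StairA→StairC→C5→C2→Exit: bottleneck 2, flow now 19. (uses reverse residual edge)
No augmenting path remains; maximum flow = 19.
Cut capacity 19 equals the max flow, so it is a minimum cut.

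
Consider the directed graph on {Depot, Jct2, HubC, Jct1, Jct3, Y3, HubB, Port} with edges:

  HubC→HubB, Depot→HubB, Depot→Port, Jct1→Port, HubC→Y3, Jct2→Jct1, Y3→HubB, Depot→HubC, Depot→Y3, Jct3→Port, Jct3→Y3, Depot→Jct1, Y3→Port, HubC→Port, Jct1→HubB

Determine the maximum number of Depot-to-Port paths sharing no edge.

4

Assign every edge capacity 1; by Menger, the answer equals the max flow.
Path Depot→Port (+1); total 1.
Path Depot→HubC→Port (+1); total 2.
Path Depot→Jct1→Port (+1); total 3.
Path Depot→Y3→Port (+1); total 4.
No residual Depot→Port path; max flow = 4.
Certifying cut of size 4: {Depot→HubC, Depot→Jct1, Depot→Port, Depot→Y3}.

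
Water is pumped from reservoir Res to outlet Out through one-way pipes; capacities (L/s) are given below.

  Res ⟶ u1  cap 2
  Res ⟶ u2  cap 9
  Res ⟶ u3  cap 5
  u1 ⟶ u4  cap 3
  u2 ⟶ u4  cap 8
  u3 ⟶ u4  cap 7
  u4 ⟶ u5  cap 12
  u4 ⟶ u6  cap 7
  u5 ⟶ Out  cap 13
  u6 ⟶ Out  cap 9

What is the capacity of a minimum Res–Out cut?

Augment Res→u1→u4→u5→Out: bottleneck 2, flow now 2.
Augment Res→u2→u4→u5→Out: bottleneck 8, flow now 10.
Augment Res→u3→u4→u5→Out: bottleneck 2, flow now 12.
Augment Res→u3→u4→u6→Out: bottleneck 3, flow now 15.
No augmenting path remains; maximum flow = 15.
By max-flow min-cut, the minimum cut capacity equals the max flow.
In the residual graph, reachable from Res: {Res, u2}.
Min-cut edges: Res→u1 (2), Res→u3 (5), u2→u4 (8); capacity 2 + 5 + 8 = 15.

15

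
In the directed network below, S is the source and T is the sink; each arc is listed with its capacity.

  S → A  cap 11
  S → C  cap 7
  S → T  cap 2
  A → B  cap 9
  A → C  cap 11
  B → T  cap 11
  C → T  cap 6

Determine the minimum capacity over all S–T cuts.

Augment S→T: bottleneck 2, flow now 2.
Augment S→C→T: bottleneck 6, flow now 8.
Augment S→A→B→T: bottleneck 9, flow now 17.
No augmenting path remains; maximum flow = 17.
By max-flow min-cut, the minimum cut capacity equals the max flow.
In the residual graph, reachable from S: {S, A, C}.
Min-cut edges: S→T (2), A→B (9), C→T (6); capacity 2 + 9 + 6 = 17.

17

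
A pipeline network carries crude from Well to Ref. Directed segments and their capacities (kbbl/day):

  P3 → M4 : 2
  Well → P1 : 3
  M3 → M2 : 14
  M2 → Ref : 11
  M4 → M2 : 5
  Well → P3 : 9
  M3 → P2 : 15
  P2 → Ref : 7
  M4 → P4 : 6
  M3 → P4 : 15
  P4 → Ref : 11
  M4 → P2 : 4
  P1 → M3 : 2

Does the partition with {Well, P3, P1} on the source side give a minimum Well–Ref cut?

Yes — it is a minimum cut (capacity 4).

Given cut capacity: 2 + 2 = 4.
Augment Well→P3→M4→P4→Ref: bottleneck 2, flow now 2.
Augment Well→P1→M3→P4→Ref: bottleneck 2, flow now 4.
No augmenting path remains; maximum flow = 4.
Cut capacity 4 equals the max flow, so it is a minimum cut.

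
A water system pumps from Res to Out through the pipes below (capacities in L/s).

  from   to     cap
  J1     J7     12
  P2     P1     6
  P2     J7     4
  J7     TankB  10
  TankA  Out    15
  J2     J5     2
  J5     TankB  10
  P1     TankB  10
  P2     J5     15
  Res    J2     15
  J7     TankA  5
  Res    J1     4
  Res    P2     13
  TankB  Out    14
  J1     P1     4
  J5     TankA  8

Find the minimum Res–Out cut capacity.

Augment Res→P2→P1→TankB→Out: bottleneck 6, flow now 6.
Augment Res→P2→J5→TankA→Out: bottleneck 7, flow now 13.
Augment Res→J1→P1→TankB→Out: bottleneck 4, flow now 17.
Augment Res→J2→J5→TankA→Out: bottleneck 1, flow now 18.
Augment Res→J2→J5→TankB→Out: bottleneck 1, flow now 19.
No augmenting path remains; maximum flow = 19.
By max-flow min-cut, the minimum cut capacity equals the max flow.
In the residual graph, reachable from Res: {Res, J2}.
Min-cut edges: Res→P2 (13), Res→J1 (4), J2→J5 (2); capacity 13 + 4 + 2 = 19.

19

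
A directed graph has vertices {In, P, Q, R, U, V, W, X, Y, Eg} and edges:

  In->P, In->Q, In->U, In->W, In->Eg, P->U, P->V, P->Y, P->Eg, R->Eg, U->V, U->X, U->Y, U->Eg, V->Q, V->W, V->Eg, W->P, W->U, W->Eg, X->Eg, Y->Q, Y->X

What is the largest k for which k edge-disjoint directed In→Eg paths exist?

4

Assign every edge capacity 1; by Menger, the answer equals the max flow.
Path In→Eg (+1); total 1.
Path In→P→Eg (+1); total 2.
Path In→U→Eg (+1); total 3.
Path In→W→Eg (+1); total 4.
No residual In→Eg path; max flow = 4.
Certifying cut of size 4: {In→Eg, In→P, In→U, In→W}.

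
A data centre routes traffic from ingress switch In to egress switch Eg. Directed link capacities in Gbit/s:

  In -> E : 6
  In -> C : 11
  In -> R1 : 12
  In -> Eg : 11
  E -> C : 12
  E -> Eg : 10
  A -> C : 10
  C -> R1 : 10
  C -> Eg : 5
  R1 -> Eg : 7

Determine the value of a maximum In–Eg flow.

Augment In→Eg: bottleneck 11, flow now 11.
Augment In→E→Eg: bottleneck 6, flow now 17.
Augment In→C→Eg: bottleneck 5, flow now 22.
Augment In→R1→Eg: bottleneck 7, flow now 29.
No augmenting path remains; maximum flow = 29.
In the residual graph, reachable from In: {In, C, R1}.
Min-cut edges: In→E (6), In→Eg (11), C→Eg (5), R1→Eg (7); capacity 6 + 11 + 5 + 7 = 29.
This cut is saturated, so no flow can exceed 29.

29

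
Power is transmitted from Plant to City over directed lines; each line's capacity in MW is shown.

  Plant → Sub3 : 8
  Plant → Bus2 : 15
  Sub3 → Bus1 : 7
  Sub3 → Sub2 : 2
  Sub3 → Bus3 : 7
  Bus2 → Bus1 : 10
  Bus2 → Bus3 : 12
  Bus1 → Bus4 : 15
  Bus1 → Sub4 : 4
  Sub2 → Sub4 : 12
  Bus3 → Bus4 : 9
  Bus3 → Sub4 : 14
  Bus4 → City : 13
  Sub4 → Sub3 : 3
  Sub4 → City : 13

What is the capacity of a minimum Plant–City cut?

23

Augment Plant→Sub3→Bus1→Bus4→City: bottleneck 7, flow now 7.
Augment Plant→Sub3→Sub2→Sub4→City: bottleneck 1, flow now 8.
Augment Plant→Bus2→Bus1→Bus4→City: bottleneck 6, flow now 14.
Augment Plant→Bus2→Bus1→Sub4→City: bottleneck 4, flow now 18.
Augment Plant→Bus2→Bus3→Sub4→City: bottleneck 5, flow now 23.
No augmenting path remains; maximum flow = 23.
By max-flow min-cut, the minimum cut capacity equals the max flow.
In the residual graph, reachable from Plant: {Plant}.
Min-cut edges: Plant→Sub3 (8), Plant→Bus2 (15); capacity 8 + 15 = 23.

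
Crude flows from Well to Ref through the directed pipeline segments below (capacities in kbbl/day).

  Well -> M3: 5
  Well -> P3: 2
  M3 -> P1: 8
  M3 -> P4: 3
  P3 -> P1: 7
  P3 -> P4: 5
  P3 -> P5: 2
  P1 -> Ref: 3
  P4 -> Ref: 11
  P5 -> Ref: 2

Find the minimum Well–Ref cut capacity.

Augment Well→M3→P1→Ref: bottleneck 3, flow now 3.
Augment Well→M3→P4→Ref: bottleneck 2, flow now 5.
Augment Well→P3→P4→Ref: bottleneck 2, flow now 7.
No augmenting path remains; maximum flow = 7.
By max-flow min-cut, the minimum cut capacity equals the max flow.
In the residual graph, reachable from Well: {Well}.
Min-cut edges: Well→M3 (5), Well→P3 (2); capacity 5 + 2 = 7.

7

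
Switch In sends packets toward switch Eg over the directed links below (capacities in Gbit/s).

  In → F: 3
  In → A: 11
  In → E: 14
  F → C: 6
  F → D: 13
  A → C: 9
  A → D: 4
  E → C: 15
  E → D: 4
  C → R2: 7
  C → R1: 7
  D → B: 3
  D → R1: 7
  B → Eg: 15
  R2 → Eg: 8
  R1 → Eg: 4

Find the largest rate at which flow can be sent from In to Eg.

Augment In→F→C→R2→Eg: bottleneck 3, flow now 3.
Augment In→A→C→R2→Eg: bottleneck 4, flow now 7.
Augment In→A→C→R1→Eg: bottleneck 4, flow now 11.
Augment In→A→D→B→Eg: bottleneck 3, flow now 14.
No augmenting path remains; maximum flow = 14.
In the residual graph, reachable from In: {In, F, A, E, C, D, R1}.
Min-cut edges: C→R2 (7), D→B (3), R1→Eg (4); capacity 7 + 3 + 4 = 14.
This cut is saturated, so no flow can exceed 14.

14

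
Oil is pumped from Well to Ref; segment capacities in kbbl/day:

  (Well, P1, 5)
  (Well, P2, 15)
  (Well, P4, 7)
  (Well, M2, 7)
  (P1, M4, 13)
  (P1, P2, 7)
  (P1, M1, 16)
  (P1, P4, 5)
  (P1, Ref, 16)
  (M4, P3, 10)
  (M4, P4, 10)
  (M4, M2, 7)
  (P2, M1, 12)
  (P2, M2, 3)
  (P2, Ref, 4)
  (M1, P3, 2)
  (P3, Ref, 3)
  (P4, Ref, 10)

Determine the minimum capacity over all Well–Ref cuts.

18

Augment Well→P1→Ref: bottleneck 5, flow now 5.
Augment Well→P2→Ref: bottleneck 4, flow now 9.
Augment Well→P4→Ref: bottleneck 7, flow now 16.
Augment Well→P2→M1→P3→Ref: bottleneck 2, flow now 18.
No augmenting path remains; maximum flow = 18.
By max-flow min-cut, the minimum cut capacity equals the max flow.
In the residual graph, reachable from Well: {Well, P2, M1, M2}.
Min-cut edges: Well→P1 (5), Well→P4 (7), P2→Ref (4), M1→P3 (2); capacity 5 + 7 + 4 + 2 = 18.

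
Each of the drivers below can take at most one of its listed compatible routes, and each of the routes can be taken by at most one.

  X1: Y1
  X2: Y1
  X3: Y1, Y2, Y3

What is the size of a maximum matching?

Unit-capacity flow: source→left, listed edges, right→sink; max matching = max flow.
Augmenting path X1→Y1 (+1); matched 1.
Augmenting path X3→Y2 (+1); matched 2.
No augmenting path remains; maximum matching = 2.
König certificate: {X3, Y1} is a vertex cover of size 2 (every listed pair touches it), so no matching can be larger.

2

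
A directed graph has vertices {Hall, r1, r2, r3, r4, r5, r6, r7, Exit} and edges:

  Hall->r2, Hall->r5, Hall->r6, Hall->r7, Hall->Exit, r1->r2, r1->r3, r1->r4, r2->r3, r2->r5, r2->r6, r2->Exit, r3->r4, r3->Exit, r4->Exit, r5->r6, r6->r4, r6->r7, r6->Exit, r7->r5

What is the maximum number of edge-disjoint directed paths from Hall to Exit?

4

Assign every edge capacity 1; by Menger, the answer equals the max flow.
Path Hall→Exit (+1); total 1.
Path Hall→r2→Exit (+1); total 2.
Path Hall→r6→Exit (+1); total 3.
Path Hall→r5→r6→r4→Exit (+1); total 4.
No residual Hall→Exit path; max flow = 4.
Certifying cut of size 4: {Hall→Exit, Hall→r2, Hall→r6, r5→r6}.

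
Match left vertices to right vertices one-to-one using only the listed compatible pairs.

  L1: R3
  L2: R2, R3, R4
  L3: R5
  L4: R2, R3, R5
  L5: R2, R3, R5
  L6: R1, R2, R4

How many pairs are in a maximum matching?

Unit-capacity flow: source→left, listed edges, right→sink; max matching = max flow.
Augmenting path L1→R3 (+1); matched 1.
Augmenting path L2→R2 (+1); matched 2.
Augmenting path L3→R5 (+1); matched 3.
Augmenting path L6→R1 (+1); matched 4.
Augmenting path L4→R2→L2→R4 (+1); matched 5.
No augmenting path remains; maximum matching = 5.
König certificate: {L2, L6, R2, R3, R5} is a vertex cover of size 5 (every listed pair touches it), so no matching can be larger.

5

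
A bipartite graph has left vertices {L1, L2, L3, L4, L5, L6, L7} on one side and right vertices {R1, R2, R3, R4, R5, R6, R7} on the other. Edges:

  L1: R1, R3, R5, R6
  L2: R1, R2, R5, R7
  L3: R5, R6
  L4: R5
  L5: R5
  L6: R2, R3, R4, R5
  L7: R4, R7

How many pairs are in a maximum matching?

6

Unit-capacity flow: source→left, listed edges, right→sink; max matching = max flow.
Augmenting path L1→R1 (+1); matched 1.
Augmenting path L2→R2 (+1); matched 2.
Augmenting path L3→R5 (+1); matched 3.
Augmenting path L6→R3 (+1); matched 4.
Augmenting path L7→R4 (+1); matched 5.
Augmenting path L4→R5→L3→R6 (+1); matched 6.
No augmenting path remains; maximum matching = 6.
König certificate: {L1, L2, L3, L6, L7, R5} is a vertex cover of size 6 (every listed pair touches it), so no matching can be larger.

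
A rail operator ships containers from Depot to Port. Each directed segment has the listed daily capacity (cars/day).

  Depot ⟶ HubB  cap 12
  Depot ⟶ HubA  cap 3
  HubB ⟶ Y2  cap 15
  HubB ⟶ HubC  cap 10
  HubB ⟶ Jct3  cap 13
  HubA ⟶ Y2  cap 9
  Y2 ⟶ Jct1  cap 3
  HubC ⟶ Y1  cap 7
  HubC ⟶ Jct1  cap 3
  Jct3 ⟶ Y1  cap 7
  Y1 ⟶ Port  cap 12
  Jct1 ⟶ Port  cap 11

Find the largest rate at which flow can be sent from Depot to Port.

15

Augment Depot→HubB→Y2→Jct1→Port: bottleneck 3, flow now 3.
Augment Depot→HubB→HubC→Y1→Port: bottleneck 7, flow now 10.
Augment Depot→HubB→HubC→Jct1→Port: bottleneck 2, flow now 12.
Augment Depot→HubA→Y2→HubB→HubC→Jct1→Port: bottleneck 1, flow now 13. (uses reverse residual edge)
Augment Depot→HubA→Y2→HubB→Jct3→Y1→Port: bottleneck 2, flow now 15. (uses reverse residual edge)
No augmenting path remains; maximum flow = 15.
In the residual graph, reachable from Depot: {Depot}.
Min-cut edges: Depot→HubB (12), Depot→HubA (3); capacity 12 + 3 = 15.
This cut is saturated, so no flow can exceed 15.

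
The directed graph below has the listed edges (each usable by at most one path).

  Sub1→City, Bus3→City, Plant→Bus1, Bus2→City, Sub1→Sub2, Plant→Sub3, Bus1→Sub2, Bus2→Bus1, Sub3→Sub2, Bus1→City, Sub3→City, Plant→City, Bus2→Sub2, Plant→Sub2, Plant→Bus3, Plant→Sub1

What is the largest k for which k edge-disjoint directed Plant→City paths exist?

Assign every edge capacity 1; by Menger, the answer equals the max flow.
Path Plant→City (+1); total 1.
Path Plant→Bus1→City (+1); total 2.
Path Plant→Bus3→City (+1); total 3.
Path Plant→Sub3→City (+1); total 4.
Path Plant→Sub1→City (+1); total 5.
No residual Plant→City path; max flow = 5.
Certifying cut of size 5: {Plant→Bus1, Plant→Bus3, Plant→City, Plant→Sub1, Plant→Sub3}.

5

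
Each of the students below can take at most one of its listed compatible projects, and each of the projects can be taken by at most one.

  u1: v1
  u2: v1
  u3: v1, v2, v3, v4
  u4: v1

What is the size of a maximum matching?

Unit-capacity flow: source→left, listed edges, right→sink; max matching = max flow.
Augmenting path u1→v1 (+1); matched 1.
Augmenting path u3→v2 (+1); matched 2.
No augmenting path remains; maximum matching = 2.
König certificate: {u3, v1} is a vertex cover of size 2 (every listed pair touches it), so no matching can be larger.

2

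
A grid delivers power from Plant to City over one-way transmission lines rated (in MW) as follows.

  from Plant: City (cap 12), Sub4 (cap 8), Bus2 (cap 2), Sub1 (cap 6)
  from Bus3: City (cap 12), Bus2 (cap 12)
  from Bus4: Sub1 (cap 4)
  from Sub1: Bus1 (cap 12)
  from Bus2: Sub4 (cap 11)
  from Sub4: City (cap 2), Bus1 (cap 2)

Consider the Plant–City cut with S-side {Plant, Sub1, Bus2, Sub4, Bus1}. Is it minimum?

Yes — it is a minimum cut (capacity 14).

Given cut capacity: 12 + 2 = 14.
Augment Plant→City: bottleneck 12, flow now 12.
Augment Plant→Sub4→City: bottleneck 2, flow now 14.
No augmenting path remains; maximum flow = 14.
Cut capacity 14 equals the max flow, so it is a minimum cut.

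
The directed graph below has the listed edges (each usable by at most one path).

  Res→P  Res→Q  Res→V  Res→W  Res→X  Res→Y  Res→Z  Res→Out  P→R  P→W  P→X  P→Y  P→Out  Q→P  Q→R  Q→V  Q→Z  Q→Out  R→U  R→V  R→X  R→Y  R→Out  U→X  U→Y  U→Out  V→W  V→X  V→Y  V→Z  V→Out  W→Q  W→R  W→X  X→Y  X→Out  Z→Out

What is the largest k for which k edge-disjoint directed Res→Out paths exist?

7

Assign every edge capacity 1; by Menger, the answer equals the max flow.
Path Res→Out (+1); total 1.
Path Res→P→Out (+1); total 2.
Path Res→Q→Out (+1); total 3.
Path Res→V→Out (+1); total 4.
Path Res→X→Out (+1); total 5.
Path Res→Z→Out (+1); total 6.
Path Res→W→R→Out (+1); total 7.
No residual Res→Out path; max flow = 7.
Certifying cut of size 7: {Res→Out, Res→P, Res→Q, Res→V, Res→W, Res→X, Res→Z}.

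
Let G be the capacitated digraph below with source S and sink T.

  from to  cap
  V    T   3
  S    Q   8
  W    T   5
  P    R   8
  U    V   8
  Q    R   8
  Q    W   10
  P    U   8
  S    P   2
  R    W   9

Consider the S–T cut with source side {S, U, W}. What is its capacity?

23

Edges leaving {S, U, W}: S→P (2), S→Q (8), U→V (8), W→T (5).
Cut capacity = 2 + 8 + 8 + 5 = 23.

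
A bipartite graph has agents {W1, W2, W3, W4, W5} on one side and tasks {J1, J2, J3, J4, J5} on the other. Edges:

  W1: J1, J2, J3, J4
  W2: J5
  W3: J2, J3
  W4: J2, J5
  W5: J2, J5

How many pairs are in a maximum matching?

Unit-capacity flow: source→left, listed edges, right→sink; max matching = max flow.
Augmenting path W1→J1 (+1); matched 1.
Augmenting path W2→J5 (+1); matched 2.
Augmenting path W3→J2 (+1); matched 3.
Augmenting path W4→J2→W3→J3 (+1); matched 4.
No augmenting path remains; maximum matching = 4.
König certificate: {W1, W3, J2, J5} is a vertex cover of size 4 (every listed pair touches it), so no matching can be larger.

4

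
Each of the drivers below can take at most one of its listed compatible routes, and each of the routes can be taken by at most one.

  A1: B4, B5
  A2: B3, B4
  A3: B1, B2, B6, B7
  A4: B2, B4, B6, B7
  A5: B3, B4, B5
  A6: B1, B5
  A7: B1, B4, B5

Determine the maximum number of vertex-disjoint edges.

6

Unit-capacity flow: source→left, listed edges, right→sink; max matching = max flow.
Augmenting path A1→B4 (+1); matched 1.
Augmenting path A2→B3 (+1); matched 2.
Augmenting path A3→B1 (+1); matched 3.
Augmenting path A4→B2 (+1); matched 4.
Augmenting path A5→B5 (+1); matched 5.
Augmenting path A6→B1→A3→B6 (+1); matched 6.
No augmenting path remains; maximum matching = 6.
König certificate: {A3, A4, B1, B3, B4, B5} is a vertex cover of size 6 (every listed pair touches it), so no matching can be larger.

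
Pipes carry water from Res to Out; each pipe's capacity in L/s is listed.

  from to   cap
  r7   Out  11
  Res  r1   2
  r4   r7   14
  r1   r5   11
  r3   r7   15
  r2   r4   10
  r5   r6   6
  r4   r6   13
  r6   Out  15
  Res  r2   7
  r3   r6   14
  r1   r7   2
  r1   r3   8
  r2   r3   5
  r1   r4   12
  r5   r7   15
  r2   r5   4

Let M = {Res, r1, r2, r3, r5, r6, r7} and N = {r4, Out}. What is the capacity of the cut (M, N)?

Edges leaving {Res, r1, r2, r3, r5, r6, r7}: r1→r4 (12), r2→r4 (10), r6→Out (15), r7→Out (11).
Cut capacity = 12 + 10 + 15 + 11 = 48.

48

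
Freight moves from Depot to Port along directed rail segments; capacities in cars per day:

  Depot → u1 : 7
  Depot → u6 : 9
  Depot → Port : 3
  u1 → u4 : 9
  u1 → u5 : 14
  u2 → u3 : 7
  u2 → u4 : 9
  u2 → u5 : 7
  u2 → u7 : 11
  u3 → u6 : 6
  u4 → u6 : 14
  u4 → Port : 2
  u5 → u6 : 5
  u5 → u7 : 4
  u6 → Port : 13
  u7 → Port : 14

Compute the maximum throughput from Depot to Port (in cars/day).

19

Augment Depot→Port: bottleneck 3, flow now 3.
Augment Depot→u6→Port: bottleneck 9, flow now 12.
Augment Depot→u1→u4→Port: bottleneck 2, flow now 14.
Augment Depot→u1→u4→u6→Port: bottleneck 4, flow now 18.
Augment Depot→u1→u5→u7→Port: bottleneck 1, flow now 19.
No augmenting path remains; maximum flow = 19.
In the residual graph, reachable from Depot: {Depot}.
Min-cut edges: Depot→u1 (7), Depot→u6 (9), Depot→Port (3); capacity 7 + 9 + 3 = 19.
This cut is saturated, so no flow can exceed 19.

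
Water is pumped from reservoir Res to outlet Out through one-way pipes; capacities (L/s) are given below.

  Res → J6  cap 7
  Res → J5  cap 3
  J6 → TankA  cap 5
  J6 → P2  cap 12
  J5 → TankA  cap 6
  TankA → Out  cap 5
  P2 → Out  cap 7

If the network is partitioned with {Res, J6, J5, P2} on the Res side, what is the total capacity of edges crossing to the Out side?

Edges leaving {Res, J6, J5, P2}: J6→TankA (5), J5→TankA (6), P2→Out (7).
Cut capacity = 5 + 6 + 7 = 18.

18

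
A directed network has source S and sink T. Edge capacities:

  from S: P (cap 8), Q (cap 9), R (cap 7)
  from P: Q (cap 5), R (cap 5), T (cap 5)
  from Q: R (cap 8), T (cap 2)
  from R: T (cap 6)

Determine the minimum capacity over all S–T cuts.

13

Augment S→P→T: bottleneck 5, flow now 5.
Augment S→Q→T: bottleneck 2, flow now 7.
Augment S→R→T: bottleneck 6, flow now 13.
No augmenting path remains; maximum flow = 13.
By max-flow min-cut, the minimum cut capacity equals the max flow.
In the residual graph, reachable from S: {S, P, Q, R}.
Min-cut edges: P→T (5), Q→T (2), R→T (6); capacity 5 + 2 + 6 = 13.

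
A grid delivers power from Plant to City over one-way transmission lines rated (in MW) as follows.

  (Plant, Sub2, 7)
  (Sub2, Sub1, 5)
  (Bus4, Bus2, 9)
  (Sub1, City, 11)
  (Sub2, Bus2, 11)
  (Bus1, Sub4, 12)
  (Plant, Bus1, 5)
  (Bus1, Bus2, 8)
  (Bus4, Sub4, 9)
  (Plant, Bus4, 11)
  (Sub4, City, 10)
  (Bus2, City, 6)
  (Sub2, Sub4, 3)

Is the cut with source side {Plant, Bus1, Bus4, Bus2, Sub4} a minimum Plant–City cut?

No — its capacity is 23, but the minimum cut has capacity 21.

Given cut capacity: 7 + 6 + 10 = 23.
Augment Plant→Sub2→Sub1→City: bottleneck 5, flow now 5.
Augment Plant→Sub2→Bus2→City: bottleneck 2, flow now 7.
Augment Plant→Bus1→Bus2→City: bottleneck 4, flow now 11.
Augment Plant→Bus1→Sub4→City: bottleneck 1, flow now 12.
Augment Plant→Bus4→Sub4→City: bottleneck 9, flow now 21.
No augmenting path remains; maximum flow = 21.
In the residual graph, reachable from Plant: {Plant, Sub2, Bus1, Bus4, Bus2, Sub4}.
Min-cut edges: Sub2→Sub1 (5), Bus2→City (6), Sub4→City (10); capacity 5 + 6 + 10 = 21.
Cut capacity 23 exceeds the max flow 21, so it is not minimum.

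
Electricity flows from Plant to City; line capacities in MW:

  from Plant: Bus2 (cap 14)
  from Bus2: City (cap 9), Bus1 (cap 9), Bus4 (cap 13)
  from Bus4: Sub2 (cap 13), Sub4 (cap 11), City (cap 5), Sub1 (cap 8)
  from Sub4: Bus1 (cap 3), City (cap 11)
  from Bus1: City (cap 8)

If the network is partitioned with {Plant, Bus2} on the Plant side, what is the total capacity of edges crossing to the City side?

Edges leaving {Plant, Bus2}: Bus2→Bus4 (13), Bus2→Bus1 (9), Bus2→City (9).
Cut capacity = 13 + 9 + 9 = 31.

31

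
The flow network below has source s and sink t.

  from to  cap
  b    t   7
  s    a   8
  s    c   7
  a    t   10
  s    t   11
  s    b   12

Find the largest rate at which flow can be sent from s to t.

Augment s→t: bottleneck 11, flow now 11.
Augment s→a→t: bottleneck 8, flow now 19.
Augment s→b→t: bottleneck 7, flow now 26.
No augmenting path remains; maximum flow = 26.
In the residual graph, reachable from s: {s, b, c}.
Min-cut edges: s→a (8), s→t (11), b→t (7); capacity 8 + 11 + 7 = 26.
This cut is saturated, so no flow can exceed 26.

26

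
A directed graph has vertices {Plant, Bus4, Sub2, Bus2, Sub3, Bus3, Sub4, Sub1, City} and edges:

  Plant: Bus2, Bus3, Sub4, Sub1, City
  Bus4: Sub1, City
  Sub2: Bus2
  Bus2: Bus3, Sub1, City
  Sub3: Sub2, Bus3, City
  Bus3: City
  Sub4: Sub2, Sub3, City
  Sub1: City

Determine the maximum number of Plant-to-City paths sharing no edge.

Assign every edge capacity 1; by Menger, the answer equals the max flow.
Path Plant→City (+1); total 1.
Path Plant→Bus2→City (+1); total 2.
Path Plant→Bus3→City (+1); total 3.
Path Plant→Sub4→City (+1); total 4.
Path Plant→Sub1→City (+1); total 5.
No residual Plant→City path; max flow = 5.
Certifying cut of size 5: {Plant→Bus2, Plant→Bus3, Plant→City, Plant→Sub1, Plant→Sub4}.

5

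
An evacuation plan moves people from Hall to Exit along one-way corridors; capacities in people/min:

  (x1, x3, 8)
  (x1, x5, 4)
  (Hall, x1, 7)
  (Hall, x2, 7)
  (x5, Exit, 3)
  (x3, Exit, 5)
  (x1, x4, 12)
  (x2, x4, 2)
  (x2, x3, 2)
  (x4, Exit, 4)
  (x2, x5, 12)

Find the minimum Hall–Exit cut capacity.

Augment Hall→x1→x3→Exit: bottleneck 5, flow now 5.
Augment Hall→x1→x4→Exit: bottleneck 2, flow now 7.
Augment Hall→x2→x4→Exit: bottleneck 2, flow now 9.
Augment Hall→x2→x5→Exit: bottleneck 3, flow now 12.
No augmenting path remains; maximum flow = 12.
By max-flow min-cut, the minimum cut capacity equals the max flow.
In the residual graph, reachable from Hall: {Hall, x1, x2, x3, x4, x5}.
Min-cut edges: x3→Exit (5), x4→Exit (4), x5→Exit (3); capacity 5 + 4 + 3 = 12.

12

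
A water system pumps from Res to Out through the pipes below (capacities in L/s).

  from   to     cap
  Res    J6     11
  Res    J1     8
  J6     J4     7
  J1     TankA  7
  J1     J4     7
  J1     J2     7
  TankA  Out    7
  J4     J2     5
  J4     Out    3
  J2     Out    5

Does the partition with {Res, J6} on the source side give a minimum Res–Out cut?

Yes — it is a minimum cut (capacity 15).

Given cut capacity: 8 + 7 = 15.
Augment Res→J6→J4→Out: bottleneck 3, flow now 3.
Augment Res→J1→TankA→Out: bottleneck 7, flow now 10.
Augment Res→J1→J2→Out: bottleneck 1, flow now 11.
Augment Res→J6→J4→J2→Out: bottleneck 4, flow now 15.
No augmenting path remains; maximum flow = 15.
Cut capacity 15 equals the max flow, so it is a minimum cut.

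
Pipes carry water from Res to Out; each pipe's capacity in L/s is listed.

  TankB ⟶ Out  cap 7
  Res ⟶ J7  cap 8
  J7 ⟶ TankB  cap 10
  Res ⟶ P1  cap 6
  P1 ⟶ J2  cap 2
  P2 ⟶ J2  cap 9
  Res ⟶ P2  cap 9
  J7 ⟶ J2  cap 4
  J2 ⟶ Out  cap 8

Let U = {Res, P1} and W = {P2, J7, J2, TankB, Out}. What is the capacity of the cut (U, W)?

19

Edges leaving {Res, P1}: Res→P2 (9), Res→J7 (8), P1→J2 (2).
Cut capacity = 9 + 8 + 2 = 19.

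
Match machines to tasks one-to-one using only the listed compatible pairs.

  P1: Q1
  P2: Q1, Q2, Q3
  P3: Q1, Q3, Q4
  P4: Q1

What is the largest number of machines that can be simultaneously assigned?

Unit-capacity flow: source→left, listed edges, right→sink; max matching = max flow.
Augmenting path P1→Q1 (+1); matched 1.
Augmenting path P2→Q2 (+1); matched 2.
Augmenting path P3→Q3 (+1); matched 3.
No augmenting path remains; maximum matching = 3.
König certificate: {P2, P3, Q1} is a vertex cover of size 3 (every listed pair touches it), so no matching can be larger.

3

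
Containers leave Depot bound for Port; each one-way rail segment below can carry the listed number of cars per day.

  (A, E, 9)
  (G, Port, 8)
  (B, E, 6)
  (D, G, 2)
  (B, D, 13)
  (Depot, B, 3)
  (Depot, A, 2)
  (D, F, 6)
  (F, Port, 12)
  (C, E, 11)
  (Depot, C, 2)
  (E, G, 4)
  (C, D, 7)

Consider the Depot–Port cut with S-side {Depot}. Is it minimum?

Yes — it is a minimum cut (capacity 7).

Given cut capacity: 2 + 3 + 2 = 7.
Augment Depot→A→E→G→Port: bottleneck 2, flow now 2.
Augment Depot→B→D→F→Port: bottleneck 3, flow now 5.
Augment Depot→C→D→F→Port: bottleneck 2, flow now 7.
No augmenting path remains; maximum flow = 7.
Cut capacity 7 equals the max flow, so it is a minimum cut.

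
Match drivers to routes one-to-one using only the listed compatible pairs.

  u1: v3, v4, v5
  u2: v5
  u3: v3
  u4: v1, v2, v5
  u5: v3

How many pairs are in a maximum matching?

4

Unit-capacity flow: source→left, listed edges, right→sink; max matching = max flow.
Augmenting path u1→v3 (+1); matched 1.
Augmenting path u2→v5 (+1); matched 2.
Augmenting path u4→v1 (+1); matched 3.
Augmenting path u3→v3→u1→v4 (+1); matched 4.
No augmenting path remains; maximum matching = 4.
König certificate: {u1, u2, u4, v3} is a vertex cover of size 4 (every listed pair touches it), so no matching can be larger.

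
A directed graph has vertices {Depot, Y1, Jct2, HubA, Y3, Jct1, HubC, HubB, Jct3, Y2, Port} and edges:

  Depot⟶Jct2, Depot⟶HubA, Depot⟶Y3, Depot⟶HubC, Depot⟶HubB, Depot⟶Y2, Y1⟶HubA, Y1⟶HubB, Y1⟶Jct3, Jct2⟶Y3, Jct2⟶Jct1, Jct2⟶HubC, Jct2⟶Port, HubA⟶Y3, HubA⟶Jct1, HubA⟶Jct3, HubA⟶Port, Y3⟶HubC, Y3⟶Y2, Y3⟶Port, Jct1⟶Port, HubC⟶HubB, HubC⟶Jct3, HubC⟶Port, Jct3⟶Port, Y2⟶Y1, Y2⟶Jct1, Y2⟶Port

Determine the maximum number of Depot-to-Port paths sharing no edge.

Assign every edge capacity 1; by Menger, the answer equals the max flow.
Path Depot→Jct2→Port (+1); total 1.
Path Depot→HubA→Port (+1); total 2.
Path Depot→Y3→Port (+1); total 3.
Path Depot→HubC→Port (+1); total 4.
Path Depot→Y2→Port (+1); total 5.
No residual Depot→Port path; max flow = 5.
Certifying cut of size 5: {Depot→HubA, Depot→HubC, Depot→Jct2, Depot→Y2, Depot→Y3}.

5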